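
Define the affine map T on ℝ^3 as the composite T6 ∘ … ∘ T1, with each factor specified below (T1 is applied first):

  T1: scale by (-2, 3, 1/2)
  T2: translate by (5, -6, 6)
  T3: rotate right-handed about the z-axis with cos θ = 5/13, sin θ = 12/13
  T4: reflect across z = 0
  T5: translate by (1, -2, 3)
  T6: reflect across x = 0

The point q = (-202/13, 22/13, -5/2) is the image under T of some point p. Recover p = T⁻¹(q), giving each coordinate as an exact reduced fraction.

T1 = [-2 0 0 0; 0 3 0 0; 0 0 1/2 0; 0 0 0 1]
T2·T1 = [-2 0 0 5; 0 3 0 -6; 0 0 1/2 6; 0 0 0 1]
T3·…·T1 = [-10/13 -36/13 0 97/13; -24/13 15/13 0 30/13; 0 0 1/2 6; 0 0 0 1]
T4·…·T1 = [-10/13 -36/13 0 97/13; -24/13 15/13 0 30/13; 0 0 -1/2 -6; 0 0 0 1]
T5·…·T1 = [-10/13 -36/13 0 110/13; -24/13 15/13 0 4/13; 0 0 -1/2 -3; 0 0 0 1]
T6·…·T1 = [10/13 36/13 0 -110/13; -24/13 15/13 0 4/13; 0 0 -1/2 -3; 0 0 0 1]
det M = -3; M⁻¹ = [5/26 -6/13 0 23/13; 4/13 5/39 0 100/39; 0 0 -2 -6; 0 0 0 1]
M⁻¹ · (-202/13, 22/13, -5/2)ᵀ = (-2, -2, -1)ᵀ

p = (-2, -2, -1)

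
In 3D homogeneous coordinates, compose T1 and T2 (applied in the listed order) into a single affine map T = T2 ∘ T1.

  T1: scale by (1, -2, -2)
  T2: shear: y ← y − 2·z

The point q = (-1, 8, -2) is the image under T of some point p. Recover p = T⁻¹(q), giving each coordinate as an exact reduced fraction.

T1 = [1 0 0 0; 0 -2 0 0; 0 0 -2 0; 0 0 0 1]
T2·T1 = [1 0 0 0; 0 -2 4 0; 0 0 -2 0; 0 0 0 1]
det M = 4; M⁻¹ = [1 0 0 0; 0 -1/2 -1 0; 0 0 -1/2 0; 0 0 0 1]
M⁻¹ · (-1, 8, -2)ᵀ = (-1, -2, 1)ᵀ

p = (-1, -2, 1)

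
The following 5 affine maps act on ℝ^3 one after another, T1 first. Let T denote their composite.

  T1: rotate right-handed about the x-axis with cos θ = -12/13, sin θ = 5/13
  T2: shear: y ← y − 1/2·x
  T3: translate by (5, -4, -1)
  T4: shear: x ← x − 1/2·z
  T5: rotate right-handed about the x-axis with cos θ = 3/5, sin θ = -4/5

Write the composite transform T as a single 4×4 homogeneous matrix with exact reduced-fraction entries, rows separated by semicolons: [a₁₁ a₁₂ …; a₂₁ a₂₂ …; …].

T = [1 -5/26 6/13 11/2; -3/10 -16/65 -63/65 -16/5; 2/5 63/65 -16/65 13/5; 0 0 0 1]

T1 = [1 0 0 0; 0 -12/13 -5/13 0; 0 5/13 -12/13 0; 0 0 0 1]
T2·T1 = [1 0 0 0; -1/2 -12/13 -5/13 0; 0 5/13 -12/13 0; 0 0 0 1]
T3·…·T1 = [1 0 0 5; -1/2 -12/13 -5/13 -4; 0 5/13 -12/13 -1; 0 0 0 1]
T4·…·T1 = [1 -5/26 6/13 11/2; -1/2 -12/13 -5/13 -4; 0 5/13 -12/13 -1; 0 0 0 1]
T5·…·T1 = [1 -5/26 6/13 11/2; -3/10 -16/65 -63/65 -16/5; 2/5 63/65 -16/65 13/5; 0 0 0 1]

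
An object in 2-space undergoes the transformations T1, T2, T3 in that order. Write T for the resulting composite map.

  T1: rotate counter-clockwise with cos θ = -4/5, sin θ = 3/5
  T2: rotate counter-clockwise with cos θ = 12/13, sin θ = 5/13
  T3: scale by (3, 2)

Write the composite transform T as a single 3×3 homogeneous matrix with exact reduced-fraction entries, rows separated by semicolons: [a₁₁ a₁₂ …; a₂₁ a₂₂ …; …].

T1 = [-4/5 -3/5 0; 3/5 -4/5 0; 0 0 1]
T2·T1 = [-63/65 -16/65 0; 16/65 -63/65 0; 0 0 1]
T3·…·T1 = [-189/65 -48/65 0; 32/65 -126/65 0; 0 0 1]

T = [-189/65 -48/65 0; 32/65 -126/65 0; 0 0 1]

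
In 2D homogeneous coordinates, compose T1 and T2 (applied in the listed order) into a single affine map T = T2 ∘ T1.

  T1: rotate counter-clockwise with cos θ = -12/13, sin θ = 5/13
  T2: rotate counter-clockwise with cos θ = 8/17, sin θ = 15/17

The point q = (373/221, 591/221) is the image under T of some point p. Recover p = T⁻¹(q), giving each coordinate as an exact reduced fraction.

p = (-3, -1)

T1 = [-12/13 -5/13 0; 5/13 -12/13 0; 0 0 1]
T2·T1 = [-171/221 140/221 0; -140/221 -171/221 0; 0 0 1]
det M = 1; M⁻¹ = [-171/221 -140/221 0; 140/221 -171/221 0; 0 0 1]
M⁻¹ · (373/221, 591/221)ᵀ = (-3, -1)ᵀ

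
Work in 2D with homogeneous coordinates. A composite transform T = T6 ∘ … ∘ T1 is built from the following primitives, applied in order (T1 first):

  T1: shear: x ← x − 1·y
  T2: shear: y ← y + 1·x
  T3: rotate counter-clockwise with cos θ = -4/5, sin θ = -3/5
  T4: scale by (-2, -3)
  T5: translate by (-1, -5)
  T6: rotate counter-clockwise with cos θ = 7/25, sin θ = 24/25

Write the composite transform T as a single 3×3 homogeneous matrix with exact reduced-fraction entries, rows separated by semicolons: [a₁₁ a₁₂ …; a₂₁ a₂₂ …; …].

T = [-98/25 32/25 113/25; 39/25 -51/25 -59/25; 0 0 1]

T1 = [1 -1 0; 0 1 0; 0 0 1]
T2·T1 = [1 -1 0; 1 0 0; 0 0 1]
T3·…·T1 = [-1/5 4/5 0; -7/5 3/5 0; 0 0 1]
T4·…·T1 = [2/5 -8/5 0; 21/5 -9/5 0; 0 0 1]
T5·…·T1 = [2/5 -8/5 -1; 21/5 -9/5 -5; 0 0 1]
T6·…·T1 = [-98/25 32/25 113/25; 39/25 -51/25 -59/25; 0 0 1]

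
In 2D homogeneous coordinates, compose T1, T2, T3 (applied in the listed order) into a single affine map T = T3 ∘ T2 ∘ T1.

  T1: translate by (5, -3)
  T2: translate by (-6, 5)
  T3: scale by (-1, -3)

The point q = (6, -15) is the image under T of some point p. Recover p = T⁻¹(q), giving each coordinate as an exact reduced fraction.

T1 = [1 0 5; 0 1 -3; 0 0 1]
T2·T1 = [1 0 -1; 0 1 2; 0 0 1]
T3·…·T1 = [-1 0 1; 0 -3 -6; 0 0 1]
det M = 3; M⁻¹ = [-1 0 1; 0 -1/3 -2; 0 0 1]
M⁻¹ · (6, -15)ᵀ = (-5, 3)ᵀ

p = (-5, 3)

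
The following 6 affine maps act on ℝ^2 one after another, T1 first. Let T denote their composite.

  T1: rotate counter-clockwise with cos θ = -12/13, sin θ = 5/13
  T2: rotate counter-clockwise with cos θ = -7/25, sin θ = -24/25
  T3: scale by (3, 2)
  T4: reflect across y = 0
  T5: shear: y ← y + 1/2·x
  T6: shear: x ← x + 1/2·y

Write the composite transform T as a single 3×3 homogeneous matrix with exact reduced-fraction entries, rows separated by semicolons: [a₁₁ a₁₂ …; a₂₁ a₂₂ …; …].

T = [512/325 -4611/1300 0; -8/13 -63/26 0; 0 0 1]

T1 = [-12/13 -5/13 0; 5/13 -12/13 0; 0 0 1]
T2·T1 = [204/325 -253/325 0; 253/325 204/325 0; 0 0 1]
T3·…·T1 = [612/325 -759/325 0; 506/325 408/325 0; 0 0 1]
T4·…·T1 = [612/325 -759/325 0; -506/325 -408/325 0; 0 0 1]
T5·…·T1 = [612/325 -759/325 0; -8/13 -63/26 0; 0 0 1]
T6·…·T1 = [512/325 -4611/1300 0; -8/13 -63/26 0; 0 0 1]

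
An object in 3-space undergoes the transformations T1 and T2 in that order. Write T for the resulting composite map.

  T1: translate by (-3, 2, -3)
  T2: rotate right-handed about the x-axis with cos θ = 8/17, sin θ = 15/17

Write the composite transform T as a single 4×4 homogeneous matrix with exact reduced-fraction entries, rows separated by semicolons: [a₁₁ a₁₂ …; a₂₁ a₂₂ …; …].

T1 = [1 0 0 -3; 0 1 0 2; 0 0 1 -3; 0 0 0 1]
T2·T1 = [1 0 0 -3; 0 8/17 -15/17 61/17; 0 15/17 8/17 6/17; 0 0 0 1]

T = [1 0 0 -3; 0 8/17 -15/17 61/17; 0 15/17 8/17 6/17; 0 0 0 1]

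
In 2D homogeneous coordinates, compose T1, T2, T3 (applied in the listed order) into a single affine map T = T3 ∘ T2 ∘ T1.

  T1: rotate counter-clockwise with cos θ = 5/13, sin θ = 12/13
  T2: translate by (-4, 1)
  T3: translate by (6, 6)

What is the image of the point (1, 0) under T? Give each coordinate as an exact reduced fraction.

T1 rotate counter-clockwise with cos θ = 5/13, sin θ = 12/13: (1, 0) → (5/13, 12/13)
T2 translate by (-4, 1): (5/13, 12/13) → (-47/13, 25/13)
T3 translate by (6, 6): (-47/13, 25/13) → (31/13, 103/13)

T(p) = (31/13, 103/13)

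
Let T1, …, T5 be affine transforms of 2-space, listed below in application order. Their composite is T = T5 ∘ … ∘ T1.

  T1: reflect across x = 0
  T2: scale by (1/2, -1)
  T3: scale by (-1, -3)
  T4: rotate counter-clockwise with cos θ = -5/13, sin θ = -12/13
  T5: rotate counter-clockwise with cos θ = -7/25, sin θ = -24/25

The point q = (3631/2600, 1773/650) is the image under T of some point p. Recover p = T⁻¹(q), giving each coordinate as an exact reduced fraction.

p = (5/4, -1)

T1 = [-1 0 0; 0 1 0; 0 0 1]
T2·T1 = [-1/2 0 0; 0 -1 0; 0 0 1]
T3·…·T1 = [1/2 0 0; 0 3 0; 0 0 1]
T4·…·T1 = [-5/26 36/13 0; -6/13 -15/13 0; 0 0 1]
T5·…·T1 = [-253/650 -612/325 0; 102/325 -759/325 0; 0 0 1]
det M = 3/2; M⁻¹ = [-506/325 408/325 0; -68/325 -253/975 0; 0 0 1]
M⁻¹ · (3631/2600, 1773/650)ᵀ = (5/4, -1)ᵀ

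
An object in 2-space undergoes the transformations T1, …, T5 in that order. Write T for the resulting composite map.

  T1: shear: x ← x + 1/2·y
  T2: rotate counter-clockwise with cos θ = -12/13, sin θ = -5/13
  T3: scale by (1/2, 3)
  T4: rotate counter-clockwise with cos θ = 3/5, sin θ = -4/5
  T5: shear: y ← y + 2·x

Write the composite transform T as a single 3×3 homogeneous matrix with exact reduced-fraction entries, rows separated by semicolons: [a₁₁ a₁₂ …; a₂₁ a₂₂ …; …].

T1 = [1 1/2 0; 0 1 0; 0 0 1]
T2·T1 = [-12/13 -1/13 0; -5/13 -29/26 0; 0 0 1]
T3·…·T1 = [-6/13 -1/26 0; -15/13 -87/26 0; 0 0 1]
T4·…·T1 = [-6/5 -27/10 0; -21/65 -257/130 0; 0 0 1]
T5·…·T1 = [-6/5 -27/10 0; -177/65 -959/130 0; 0 0 1]

T = [-6/5 -27/10 0; -177/65 -959/130 0; 0 0 1]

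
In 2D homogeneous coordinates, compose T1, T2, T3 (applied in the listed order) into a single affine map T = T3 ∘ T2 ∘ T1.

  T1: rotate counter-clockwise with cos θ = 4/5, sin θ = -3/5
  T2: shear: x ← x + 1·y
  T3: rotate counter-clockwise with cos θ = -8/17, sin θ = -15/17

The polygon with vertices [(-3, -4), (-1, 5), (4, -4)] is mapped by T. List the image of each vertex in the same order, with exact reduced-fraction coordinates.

T1 rotate counter-clockwise with cos θ = 4/5, sin θ = -3/5: (-3, -4) → (-24/5, -7/5); (-1, 5) → (11/5, 23/5); (4, -4) → (4/5, -28/5)
T2 shear: x ← x + 1·y: (-24/5, -7/5) → (-31/5, -7/5); (11/5, 23/5) → (34/5, 23/5); (4/5, -28/5) → (-24/5, -28/5)
T3 rotate counter-clockwise with cos θ = -8/17, sin θ = -15/17: (-31/5, -7/5) → (143/85, 521/85); (34/5, 23/5) → (73/85, -694/85); (-24/5, -28/5) → (-228/85, 584/85)

image vertices: (143/85, 521/85), (73/85, -694/85), (-228/85, 584/85)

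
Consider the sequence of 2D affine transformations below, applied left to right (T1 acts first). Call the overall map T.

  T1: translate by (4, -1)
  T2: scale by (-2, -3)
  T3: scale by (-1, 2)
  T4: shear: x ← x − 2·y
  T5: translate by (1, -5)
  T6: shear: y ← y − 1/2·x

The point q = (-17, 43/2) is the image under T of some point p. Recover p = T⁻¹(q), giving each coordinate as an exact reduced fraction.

p = (5, -2)

T1 = [1 0 4; 0 1 -1; 0 0 1]
T2·T1 = [-2 0 -8; 0 -3 3; 0 0 1]
T3·…·T1 = [2 0 8; 0 -6 6; 0 0 1]
T4·…·T1 = [2 12 -4; 0 -6 6; 0 0 1]
T5·…·T1 = [2 12 -3; 0 -6 1; 0 0 1]
T6·…·T1 = [2 12 -3; -1 -12 5/2; 0 0 1]
det M = -12; M⁻¹ = [1 1 1/2; -1/12 -1/6 1/6; 0 0 1]
M⁻¹ · (-17, 43/2)ᵀ = (5, -2)ᵀ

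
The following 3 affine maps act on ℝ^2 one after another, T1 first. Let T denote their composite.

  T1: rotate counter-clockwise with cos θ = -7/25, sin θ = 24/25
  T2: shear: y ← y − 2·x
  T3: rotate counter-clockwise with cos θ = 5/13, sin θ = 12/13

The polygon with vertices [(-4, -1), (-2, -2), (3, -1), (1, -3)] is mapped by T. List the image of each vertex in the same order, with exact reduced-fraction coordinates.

image vertices: (2576/325, -341/325), (2206/325, -46/325), (-861/325, 401/325), (269/65, 71/65)

T1 rotate counter-clockwise with cos θ = -7/25, sin θ = 24/25: (-4, -1) → (52/25, -89/25); (-2, -2) → (62/25, -34/25); (3, -1) → (3/25, 79/25); (1, -3) → (13/5, 9/5)
T2 shear: y ← y − 2·x: (52/25, -89/25) → (52/25, -193/25); (62/25, -34/25) → (62/25, -158/25); (3/25, 79/25) → (3/25, 73/25); (13/5, 9/5) → (13/5, -17/5)
T3 rotate counter-clockwise with cos θ = 5/13, sin θ = 12/13: (52/25, -193/25) → (2576/325, -341/325); (62/25, -158/25) → (2206/325, -46/325); (3/25, 73/25) → (-861/325, 401/325); (13/5, -17/5) → (269/65, 71/65)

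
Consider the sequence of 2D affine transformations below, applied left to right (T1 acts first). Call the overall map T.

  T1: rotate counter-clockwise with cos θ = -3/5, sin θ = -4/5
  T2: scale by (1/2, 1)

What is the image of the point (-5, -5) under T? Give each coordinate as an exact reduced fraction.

T1 rotate counter-clockwise with cos θ = -3/5, sin θ = -4/5: (-5, -5) → (-1, 7)
T2 scale by (1/2, 1): (-1, 7) → (-1/2, 7)

T(p) = (-1/2, 7)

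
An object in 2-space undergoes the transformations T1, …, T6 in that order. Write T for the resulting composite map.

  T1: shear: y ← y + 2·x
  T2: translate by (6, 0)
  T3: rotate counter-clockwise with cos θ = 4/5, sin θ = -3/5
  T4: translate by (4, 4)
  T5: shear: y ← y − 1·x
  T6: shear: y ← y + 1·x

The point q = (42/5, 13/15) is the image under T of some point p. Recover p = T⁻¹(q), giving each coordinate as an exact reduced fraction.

p = (-3/5, 4/3)

T1 = [1 0 0; 2 1 0; 0 0 1]
T2·T1 = [1 0 6; 2 1 0; 0 0 1]
T3·…·T1 = [2 3/5 24/5; 1 4/5 -18/5; 0 0 1]
T4·…·T1 = [2 3/5 44/5; 1 4/5 2/5; 0 0 1]
T5·…·T1 = [2 3/5 44/5; -1 1/5 -42/5; 0 0 1]
T6·…·T1 = [2 3/5 44/5; 1 4/5 2/5; 0 0 1]
det M = 1; M⁻¹ = [4/5 -3/5 -34/5; -1 2 8; 0 0 1]
M⁻¹ · (42/5, 13/15)ᵀ = (-3/5, 4/3)ᵀ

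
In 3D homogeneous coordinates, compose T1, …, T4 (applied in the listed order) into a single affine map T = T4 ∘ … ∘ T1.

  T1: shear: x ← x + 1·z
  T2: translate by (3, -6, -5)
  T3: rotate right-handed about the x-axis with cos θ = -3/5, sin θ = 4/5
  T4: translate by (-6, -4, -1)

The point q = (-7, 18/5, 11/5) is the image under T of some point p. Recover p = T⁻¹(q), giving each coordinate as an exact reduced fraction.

p = (-1, 4, -3)

T1 = [1 0 1 0; 0 1 0 0; 0 0 1 0; 0 0 0 1]
T2·T1 = [1 0 1 3; 0 1 0 -6; 0 0 1 -5; 0 0 0 1]
T3·…·T1 = [1 0 1 3; 0 -3/5 -4/5 38/5; 0 4/5 -3/5 -9/5; 0 0 0 1]
T4·…·T1 = [1 0 1 -3; 0 -3/5 -4/5 18/5; 0 4/5 -3/5 -14/5; 0 0 0 1]
det M = 1; M⁻¹ = [1 4/5 3/5 9/5; 0 -3/5 4/5 22/5; 0 -4/5 -3/5 6/5; 0 0 0 1]
M⁻¹ · (-7, 18/5, 11/5)ᵀ = (-1, 4, -3)ᵀ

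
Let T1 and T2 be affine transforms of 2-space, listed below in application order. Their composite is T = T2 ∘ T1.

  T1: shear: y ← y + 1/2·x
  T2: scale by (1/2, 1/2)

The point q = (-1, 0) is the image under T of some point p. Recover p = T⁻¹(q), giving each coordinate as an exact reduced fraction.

T1 = [1 0 0; 1/2 1 0; 0 0 1]
T2·T1 = [1/2 0 0; 1/4 1/2 0; 0 0 1]
det M = 1/4; M⁻¹ = [2 0 0; -1 2 0; 0 0 1]
M⁻¹ · (-1, 0)ᵀ = (-2, 1)ᵀ

p = (-2, 1)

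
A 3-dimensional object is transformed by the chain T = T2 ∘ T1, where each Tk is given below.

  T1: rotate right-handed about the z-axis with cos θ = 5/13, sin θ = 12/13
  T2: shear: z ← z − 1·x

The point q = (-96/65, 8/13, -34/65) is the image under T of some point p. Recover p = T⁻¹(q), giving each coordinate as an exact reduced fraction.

p = (0, 8/5, -2)

T1 = [5/13 -12/13 0 0; 12/13 5/13 0 0; 0 0 1 0; 0 0 0 1]
T2·T1 = [5/13 -12/13 0 0; 12/13 5/13 0 0; -5/13 12/13 1 0; 0 0 0 1]
det M = 1; M⁻¹ = [5/13 12/13 0 0; -12/13 5/13 0 0; 1 0 1 0; 0 0 0 1]
M⁻¹ · (-96/65, 8/13, -34/65)ᵀ = (0, 8/5, -2)ᵀ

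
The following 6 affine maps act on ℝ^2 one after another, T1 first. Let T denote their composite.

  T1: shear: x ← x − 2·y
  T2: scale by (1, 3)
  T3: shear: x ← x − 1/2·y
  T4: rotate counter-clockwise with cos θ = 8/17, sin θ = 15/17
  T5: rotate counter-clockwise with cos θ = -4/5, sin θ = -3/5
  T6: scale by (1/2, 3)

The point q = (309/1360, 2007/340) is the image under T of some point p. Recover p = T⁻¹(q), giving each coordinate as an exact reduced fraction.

p = (-1, 1/4)

T1 = [1 -2 0; 0 1 0; 0 0 1]
T2·T1 = [1 -2 0; 0 3 0; 0 0 1]
T3·…·T1 = [1 -7/2 0; 0 3 0; 0 0 1]
T4·…·T1 = [8/17 -73/17 0; 15/17 -57/34 0; 0 0 1]
T5·…·T1 = [13/85 413/170 0; -84/85 333/85 0; 0 0 1]
T6·…·T1 = [13/170 413/340 0; -252/85 999/85 0; 0 0 1]
det M = 9/2; M⁻¹ = [222/85 -413/1530 0; 56/85 13/765 0; 0 0 1]
M⁻¹ · (309/1360, 2007/340)ᵀ = (-1, 1/4)ᵀ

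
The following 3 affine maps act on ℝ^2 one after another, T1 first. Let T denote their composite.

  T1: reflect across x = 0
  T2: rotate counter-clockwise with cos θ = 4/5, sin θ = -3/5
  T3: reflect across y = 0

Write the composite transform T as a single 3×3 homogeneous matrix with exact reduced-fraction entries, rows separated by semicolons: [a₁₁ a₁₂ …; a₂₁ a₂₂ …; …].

T = [-4/5 3/5 0; -3/5 -4/5 0; 0 0 1]

T1 = [-1 0 0; 0 1 0; 0 0 1]
T2·T1 = [-4/5 3/5 0; 3/5 4/5 0; 0 0 1]
T3·…·T1 = [-4/5 3/5 0; -3/5 -4/5 0; 0 0 1]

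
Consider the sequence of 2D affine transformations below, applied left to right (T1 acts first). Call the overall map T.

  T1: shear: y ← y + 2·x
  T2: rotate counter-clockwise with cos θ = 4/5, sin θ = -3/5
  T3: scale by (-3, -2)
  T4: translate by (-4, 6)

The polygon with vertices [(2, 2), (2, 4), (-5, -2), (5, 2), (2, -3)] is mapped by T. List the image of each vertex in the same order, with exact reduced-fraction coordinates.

T1 shear: y ← y + 2·x: (2, 2) → (2, 6); (2, 4) → (2, 8); (-5, -2) → (-5, -12); (5, 2) → (5, 12); (2, -3) → (2, 1)
T2 rotate counter-clockwise with cos θ = 4/5, sin θ = -3/5: (2, 6) → (26/5, 18/5); (2, 8) → (32/5, 26/5); (-5, -12) → (-56/5, -33/5); (5, 12) → (56/5, 33/5); (2, 1) → (11/5, -2/5)
T3 scale by (-3, -2): (26/5, 18/5) → (-78/5, -36/5); (32/5, 26/5) → (-96/5, -52/5); (-56/5, -33/5) → (168/5, 66/5); (56/5, 33/5) → (-168/5, -66/5); (11/5, -2/5) → (-33/5, 4/5)
T4 translate by (-4, 6): (-78/5, -36/5) → (-98/5, -6/5); (-96/5, -52/5) → (-116/5, -22/5); (168/5, 66/5) → (148/5, 96/5); (-168/5, -66/5) → (-188/5, -36/5); (-33/5, 4/5) → (-53/5, 34/5)

image vertices: (-98/5, -6/5), (-116/5, -22/5), (148/5, 96/5), (-188/5, -36/5), (-53/5, 34/5)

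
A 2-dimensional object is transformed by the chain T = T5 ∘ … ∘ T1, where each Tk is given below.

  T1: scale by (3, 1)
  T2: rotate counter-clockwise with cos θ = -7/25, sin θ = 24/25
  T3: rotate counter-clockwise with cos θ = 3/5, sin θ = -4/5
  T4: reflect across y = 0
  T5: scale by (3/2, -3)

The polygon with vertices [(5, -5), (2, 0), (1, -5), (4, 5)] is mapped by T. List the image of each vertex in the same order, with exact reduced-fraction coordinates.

T1 scale by (3, 1): (5, -5) → (15, -5); (2, 0) → (6, 0); (1, -5) → (3, -5); (4, 5) → (12, 5)
T2 rotate counter-clockwise with cos θ = -7/25, sin θ = 24/25: (15, -5) → (3/5, 79/5); (6, 0) → (-42/25, 144/25); (3, -5) → (99/25, 107/25); (12, 5) → (-204/25, 253/25)
T3 rotate counter-clockwise with cos θ = 3/5, sin θ = -4/5: (3/5, 79/5) → (13, 9); (-42/25, 144/25) → (18/5, 24/5); (99/25, 107/25) → (29/5, -3/5); (-204/25, 253/25) → (16/5, 63/5)
T4 reflect across y = 0: (13, 9) → (13, -9); (18/5, 24/5) → (18/5, -24/5); (29/5, -3/5) → (29/5, 3/5); (16/5, 63/5) → (16/5, -63/5)
T5 scale by (3/2, -3): (13, -9) → (39/2, 27); (18/5, -24/5) → (27/5, 72/5); (29/5, 3/5) → (87/10, -9/5); (16/5, -63/5) → (24/5, 189/5)

image vertices: (39/2, 27), (27/5, 72/5), (87/10, -9/5), (24/5, 189/5)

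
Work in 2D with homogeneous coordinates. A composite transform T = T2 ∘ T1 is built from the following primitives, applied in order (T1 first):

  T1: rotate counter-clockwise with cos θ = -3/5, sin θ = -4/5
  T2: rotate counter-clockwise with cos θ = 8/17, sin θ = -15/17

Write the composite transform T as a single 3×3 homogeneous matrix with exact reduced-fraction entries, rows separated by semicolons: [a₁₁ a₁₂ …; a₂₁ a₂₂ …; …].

T = [-84/85 -13/85 0; 13/85 -84/85 0; 0 0 1]

T1 = [-3/5 4/5 0; -4/5 -3/5 0; 0 0 1]
T2·T1 = [-84/85 -13/85 0; 13/85 -84/85 0; 0 0 1]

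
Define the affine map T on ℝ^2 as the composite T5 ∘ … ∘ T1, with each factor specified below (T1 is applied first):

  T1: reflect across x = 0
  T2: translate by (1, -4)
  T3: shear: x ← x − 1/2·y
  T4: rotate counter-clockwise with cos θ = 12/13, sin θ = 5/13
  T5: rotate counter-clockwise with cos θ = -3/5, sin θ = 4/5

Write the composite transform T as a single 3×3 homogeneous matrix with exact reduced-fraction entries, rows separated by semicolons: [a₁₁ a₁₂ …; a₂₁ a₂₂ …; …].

T = [56/65 -1/13 -36/65; -33/65 -29/26 323/65; 0 0 1]

T1 = [-1 0 0; 0 1 0; 0 0 1]
T2·T1 = [-1 0 1; 0 1 -4; 0 0 1]
T3·…·T1 = [-1 -1/2 3; 0 1 -4; 0 0 1]
T4·…·T1 = [-12/13 -11/13 56/13; -5/13 19/26 -33/13; 0 0 1]
T5·…·T1 = [56/65 -1/13 -36/65; -33/65 -29/26 323/65; 0 0 1]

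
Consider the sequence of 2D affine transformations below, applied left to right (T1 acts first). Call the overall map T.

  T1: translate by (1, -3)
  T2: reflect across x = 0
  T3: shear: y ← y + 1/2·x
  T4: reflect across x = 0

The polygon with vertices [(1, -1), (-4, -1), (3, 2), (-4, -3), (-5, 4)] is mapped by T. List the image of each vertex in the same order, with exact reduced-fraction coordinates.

T1 translate by (1, -3): (1, -1) → (2, -4); (-4, -1) → (-3, -4); (3, 2) → (4, -1); (-4, -3) → (-3, -6); (-5, 4) → (-4, 1)
T2 reflect across x = 0: (2, -4) → (-2, -4); (-3, -4) → (3, -4); (4, -1) → (-4, -1); (-3, -6) → (3, -6); (-4, 1) → (4, 1)
T3 shear: y ← y + 1/2·x: (-2, -4) → (-2, -5); (3, -4) → (3, -5/2); (-4, -1) → (-4, -3); (3, -6) → (3, -9/2); (4, 1) → (4, 3)
T4 reflect across x = 0: (-2, -5) → (2, -5); (3, -5/2) → (-3, -5/2); (-4, -3) → (4, -3); (3, -9/2) → (-3, -9/2); (4, 3) → (-4, 3)

image vertices: (2, -5), (-3, -5/2), (4, -3), (-3, -9/2), (-4, 3)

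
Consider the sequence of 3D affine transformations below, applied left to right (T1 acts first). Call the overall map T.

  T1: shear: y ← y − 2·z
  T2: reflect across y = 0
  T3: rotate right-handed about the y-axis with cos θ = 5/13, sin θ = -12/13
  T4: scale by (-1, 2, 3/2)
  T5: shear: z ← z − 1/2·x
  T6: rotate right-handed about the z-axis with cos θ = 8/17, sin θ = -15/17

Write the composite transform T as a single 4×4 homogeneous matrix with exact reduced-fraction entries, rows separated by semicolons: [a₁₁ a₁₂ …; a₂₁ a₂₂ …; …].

T1 = [1 0 0 0; 0 1 -2 0; 0 0 1 0; 0 0 0 1]
T2·T1 = [1 0 0 0; 0 -1 2 0; 0 0 1 0; 0 0 0 1]
T3·…·T1 = [5/13 0 -12/13 0; 0 -1 2 0; 12/13 0 5/13 0; 0 0 0 1]
T4·…·T1 = [-5/13 0 12/13 0; 0 -2 4 0; 18/13 0 15/26 0; 0 0 0 1]
T5·…·T1 = [-5/13 0 12/13 0; 0 -2 4 0; 41/26 0 3/26 0; 0 0 0 1]
T6·…·T1 = [-40/221 -30/17 876/221 0; 75/221 -16/17 236/221 0; 41/26 0 3/26 0; 0 0 0 1]

T = [-40/221 -30/17 876/221 0; 75/221 -16/17 236/221 0; 41/26 0 3/26 0; 0 0 0 1]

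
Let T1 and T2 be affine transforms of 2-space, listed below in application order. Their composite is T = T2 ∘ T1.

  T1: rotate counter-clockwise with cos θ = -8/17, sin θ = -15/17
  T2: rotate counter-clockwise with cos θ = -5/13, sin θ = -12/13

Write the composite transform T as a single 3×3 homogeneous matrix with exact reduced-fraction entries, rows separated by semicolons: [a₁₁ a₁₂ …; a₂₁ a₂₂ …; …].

T1 = [-8/17 15/17 0; -15/17 -8/17 0; 0 0 1]
T2·T1 = [-140/221 -171/221 0; 171/221 -140/221 0; 0 0 1]

T = [-140/221 -171/221 0; 171/221 -140/221 0; 0 0 1]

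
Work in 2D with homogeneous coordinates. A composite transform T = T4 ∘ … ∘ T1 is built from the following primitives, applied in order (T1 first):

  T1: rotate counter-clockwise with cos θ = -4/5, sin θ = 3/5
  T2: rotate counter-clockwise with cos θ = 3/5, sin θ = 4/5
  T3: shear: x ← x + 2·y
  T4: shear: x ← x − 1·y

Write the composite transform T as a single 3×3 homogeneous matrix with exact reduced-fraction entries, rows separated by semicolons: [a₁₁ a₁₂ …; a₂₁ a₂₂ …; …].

T1 = [-4/5 -3/5 0; 3/5 -4/5 0; 0 0 1]
T2·T1 = [-24/25 7/25 0; -7/25 -24/25 0; 0 0 1]
T3·…·T1 = [-38/25 -41/25 0; -7/25 -24/25 0; 0 0 1]
T4·…·T1 = [-31/25 -17/25 0; -7/25 -24/25 0; 0 0 1]

T = [-31/25 -17/25 0; -7/25 -24/25 0; 0 0 1]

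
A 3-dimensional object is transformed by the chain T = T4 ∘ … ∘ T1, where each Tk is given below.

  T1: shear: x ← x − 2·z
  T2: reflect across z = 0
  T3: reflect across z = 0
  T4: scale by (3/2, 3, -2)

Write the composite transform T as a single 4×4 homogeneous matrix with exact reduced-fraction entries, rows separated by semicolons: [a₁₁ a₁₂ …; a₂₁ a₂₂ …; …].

T1 = [1 0 -2 0; 0 1 0 0; 0 0 1 0; 0 0 0 1]
T2·T1 = [1 0 -2 0; 0 1 0 0; 0 0 -1 0; 0 0 0 1]
T3·…·T1 = [1 0 -2 0; 0 1 0 0; 0 0 1 0; 0 0 0 1]
T4·…·T1 = [3/2 0 -3 0; 0 3 0 0; 0 0 -2 0; 0 0 0 1]

T = [3/2 0 -3 0; 0 3 0 0; 0 0 -2 0; 0 0 0 1]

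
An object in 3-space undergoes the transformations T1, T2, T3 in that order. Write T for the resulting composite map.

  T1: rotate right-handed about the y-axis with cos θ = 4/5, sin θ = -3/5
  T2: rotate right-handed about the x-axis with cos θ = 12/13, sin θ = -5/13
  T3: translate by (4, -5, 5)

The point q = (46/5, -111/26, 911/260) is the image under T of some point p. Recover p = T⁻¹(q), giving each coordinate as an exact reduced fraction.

T1 = [4/5 0 -3/5 0; 0 1 0 0; 3/5 0 4/5 0; 0 0 0 1]
T2·T1 = [4/5 0 -3/5 0; 3/13 12/13 4/13 0; 36/65 -5/13 48/65 0; 0 0 0 1]
T3·…·T1 = [4/5 0 -3/5 4; 3/13 12/13 4/13 -5; 36/65 -5/13 48/65 5; 0 0 0 1]
det M = 1; M⁻¹ = [4/5 3/13 36/65 -313/65; 0 12/13 -5/13 85/13; -3/5 4/13 48/65 16/65; 0 0 0 1]
M⁻¹ · (46/5, -111/26, 911/260)ᵀ = (7/2, 5/4, -4)ᵀ

p = (7/2, 5/4, -4)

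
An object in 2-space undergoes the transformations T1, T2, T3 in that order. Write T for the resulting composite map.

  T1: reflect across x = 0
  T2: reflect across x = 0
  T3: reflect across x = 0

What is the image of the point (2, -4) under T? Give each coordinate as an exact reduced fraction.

T(p) = (-2, -4)

T1 reflect across x = 0: (2, -4) → (-2, -4)
T2 reflect across x = 0: (-2, -4) → (2, -4)
T3 reflect across x = 0: (2, -4) → (-2, -4)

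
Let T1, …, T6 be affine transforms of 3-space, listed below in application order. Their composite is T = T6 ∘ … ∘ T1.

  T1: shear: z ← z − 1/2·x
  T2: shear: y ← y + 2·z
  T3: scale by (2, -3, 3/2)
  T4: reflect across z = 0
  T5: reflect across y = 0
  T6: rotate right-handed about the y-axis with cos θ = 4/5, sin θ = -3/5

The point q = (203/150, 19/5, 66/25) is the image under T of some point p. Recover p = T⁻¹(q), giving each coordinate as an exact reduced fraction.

T1 = [1 0 0 0; 0 1 0 0; -1/2 0 1 0; 0 0 0 1]
T2·T1 = [1 0 0 0; -1 1 2 0; -1/2 0 1 0; 0 0 0 1]
T3·…·T1 = [2 0 0 0; 3 -3 -6 0; -3/4 0 3/2 0; 0 0 0 1]
T4·…·T1 = [2 0 0 0; 3 -3 -6 0; 3/4 0 -3/2 0; 0 0 0 1]
T5·…·T1 = [2 0 0 0; -3 3 6 0; 3/4 0 -3/2 0; 0 0 0 1]
T6·…·T1 = [23/20 0 9/10 0; -3 3 6 0; 9/5 0 -6/5 0; 0 0 0 1]
det M = -9; M⁻¹ = [2/5 0 3/10 0; -4/5 1/3 16/15 0; 3/5 0 -23/60 0; 0 0 0 1]
M⁻¹ · (203/150, 19/5, 66/25)ᵀ = (4/3, 3, -1/5)ᵀ

p = (4/3, 3, -1/5)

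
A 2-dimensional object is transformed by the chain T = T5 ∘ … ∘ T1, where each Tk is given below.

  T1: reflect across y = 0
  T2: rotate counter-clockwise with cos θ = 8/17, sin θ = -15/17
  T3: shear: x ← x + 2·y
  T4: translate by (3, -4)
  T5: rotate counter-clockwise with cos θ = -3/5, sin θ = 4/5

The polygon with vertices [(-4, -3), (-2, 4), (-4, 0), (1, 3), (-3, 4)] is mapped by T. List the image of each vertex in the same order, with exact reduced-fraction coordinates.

T1 reflect across y = 0: (-4, -3) → (-4, 3); (-2, 4) → (-2, -4); (-4, 0) → (-4, 0); (1, 3) → (1, -3); (-3, 4) → (-3, -4)
T2 rotate counter-clockwise with cos θ = 8/17, sin θ = -15/17: (-4, 3) → (13/17, 84/17); (-2, -4) → (-76/17, -2/17); (-4, 0) → (-32/17, 60/17); (1, -3) → (-37/17, -39/17); (-3, -4) → (-84/17, 13/17)
T3 shear: x ← x + 2·y: (13/17, 84/17) → (181/17, 84/17); (-76/17, -2/17) → (-80/17, -2/17); (-32/17, 60/17) → (88/17, 60/17); (-37/17, -39/17) → (-115/17, -39/17); (-84/17, 13/17) → (-58/17, 13/17)
T4 translate by (3, -4): (181/17, 84/17) → (232/17, 16/17); (-80/17, -2/17) → (-29/17, -70/17); (88/17, 60/17) → (139/17, -8/17); (-115/17, -39/17) → (-64/17, -107/17); (-58/17, 13/17) → (-7/17, -55/17)
T5 rotate counter-clockwise with cos θ = -3/5, sin θ = 4/5: (232/17, 16/17) → (-152/17, 176/17); (-29/17, -70/17) → (367/85, 94/85); (139/17, -8/17) → (-77/17, 116/17); (-64/17, -107/17) → (124/17, 13/17); (-7/17, -55/17) → (241/85, 137/85)

image vertices: (-152/17, 176/17), (367/85, 94/85), (-77/17, 116/17), (124/17, 13/17), (241/85, 137/85)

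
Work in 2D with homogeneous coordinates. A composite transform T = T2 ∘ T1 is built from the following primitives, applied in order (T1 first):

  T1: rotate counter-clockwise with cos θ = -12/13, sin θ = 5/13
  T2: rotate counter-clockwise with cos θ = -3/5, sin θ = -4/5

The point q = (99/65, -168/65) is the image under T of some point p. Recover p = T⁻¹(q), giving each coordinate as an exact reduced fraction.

T1 = [-12/13 -5/13 0; 5/13 -12/13 0; 0 0 1]
T2·T1 = [56/65 -33/65 0; 33/65 56/65 0; 0 0 1]
det M = 1; M⁻¹ = [56/65 33/65 0; -33/65 56/65 0; 0 0 1]
M⁻¹ · (99/65, -168/65)ᵀ = (0, -3)ᵀ

p = (0, -3)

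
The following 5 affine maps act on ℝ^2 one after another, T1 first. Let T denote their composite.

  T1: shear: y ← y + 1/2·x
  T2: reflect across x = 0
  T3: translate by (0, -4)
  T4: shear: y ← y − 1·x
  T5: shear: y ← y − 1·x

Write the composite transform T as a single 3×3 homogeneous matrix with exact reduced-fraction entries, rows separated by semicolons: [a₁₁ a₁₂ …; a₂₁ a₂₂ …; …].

T1 = [1 0 0; 1/2 1 0; 0 0 1]
T2·T1 = [-1 0 0; 1/2 1 0; 0 0 1]
T3·…·T1 = [-1 0 0; 1/2 1 -4; 0 0 1]
T4·…·T1 = [-1 0 0; 3/2 1 -4; 0 0 1]
T5·…·T1 = [-1 0 0; 5/2 1 -4; 0 0 1]

T = [-1 0 0; 5/2 1 -4; 0 0 1]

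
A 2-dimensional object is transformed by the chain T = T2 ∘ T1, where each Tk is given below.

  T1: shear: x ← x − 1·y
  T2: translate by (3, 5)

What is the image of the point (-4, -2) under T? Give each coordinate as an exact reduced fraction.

T1 shear: x ← x − 1·y: (-4, -2) → (-2, -2)
T2 translate by (3, 5): (-2, -2) → (1, 3)

T(p) = (1, 3)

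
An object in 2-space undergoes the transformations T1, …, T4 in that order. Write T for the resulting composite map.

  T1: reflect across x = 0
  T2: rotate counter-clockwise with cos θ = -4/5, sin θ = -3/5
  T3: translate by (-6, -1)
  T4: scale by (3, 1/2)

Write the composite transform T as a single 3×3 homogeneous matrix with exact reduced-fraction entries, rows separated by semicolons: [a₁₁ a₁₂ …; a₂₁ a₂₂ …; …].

T = [12/5 9/5 -18; 3/10 -2/5 -1/2; 0 0 1]

T1 = [-1 0 0; 0 1 0; 0 0 1]
T2·T1 = [4/5 3/5 0; 3/5 -4/5 0; 0 0 1]
T3·…·T1 = [4/5 3/5 -6; 3/5 -4/5 -1; 0 0 1]
T4·…·T1 = [12/5 9/5 -18; 3/10 -2/5 -1/2; 0 0 1]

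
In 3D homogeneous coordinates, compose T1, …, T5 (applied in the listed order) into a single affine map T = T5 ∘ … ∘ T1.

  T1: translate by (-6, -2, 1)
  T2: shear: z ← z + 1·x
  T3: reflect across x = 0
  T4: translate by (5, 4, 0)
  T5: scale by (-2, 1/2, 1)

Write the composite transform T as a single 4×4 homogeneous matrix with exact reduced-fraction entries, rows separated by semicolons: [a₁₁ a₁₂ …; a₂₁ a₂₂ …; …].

T = [2 0 0 -22; 0 1/2 0 1; 1 0 1 -5; 0 0 0 1]

T1 = [1 0 0 -6; 0 1 0 -2; 0 0 1 1; 0 0 0 1]
T2·T1 = [1 0 0 -6; 0 1 0 -2; 1 0 1 -5; 0 0 0 1]
T3·…·T1 = [-1 0 0 6; 0 1 0 -2; 1 0 1 -5; 0 0 0 1]
T4·…·T1 = [-1 0 0 11; 0 1 0 2; 1 0 1 -5; 0 0 0 1]
T5·…·T1 = [2 0 0 -22; 0 1/2 0 1; 1 0 1 -5; 0 0 0 1]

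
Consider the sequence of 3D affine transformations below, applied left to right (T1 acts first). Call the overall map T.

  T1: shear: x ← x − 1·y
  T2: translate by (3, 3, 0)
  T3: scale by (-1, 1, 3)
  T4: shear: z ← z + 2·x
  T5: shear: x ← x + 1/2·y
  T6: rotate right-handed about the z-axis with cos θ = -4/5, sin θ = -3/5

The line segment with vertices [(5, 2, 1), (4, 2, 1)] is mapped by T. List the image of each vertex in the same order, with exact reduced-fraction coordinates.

T1 shear: x ← x − 1·y: (5, 2, 1) → (3, 2, 1); (4, 2, 1) → (2, 2, 1)
T2 translate by (3, 3, 0): (3, 2, 1) → (6, 5, 1); (2, 2, 1) → (5, 5, 1)
T3 scale by (-1, 1, 3): (6, 5, 1) → (-6, 5, 3); (5, 5, 1) → (-5, 5, 3)
T4 shear: z ← z + 2·x: (-6, 5, 3) → (-6, 5, -9); (-5, 5, 3) → (-5, 5, -7)
T5 shear: x ← x + 1/2·y: (-6, 5, -9) → (-7/2, 5, -9); (-5, 5, -7) → (-5/2, 5, -7)
T6 rotate right-handed about the z-axis with cos θ = -4/5, sin θ = -3/5: (-7/2, 5, -9) → (29/5, -19/10, -9); (-5/2, 5, -7) → (5, -5/2, -7)

image vertices: (29/5, -19/10, -9), (5, -5/2, -7)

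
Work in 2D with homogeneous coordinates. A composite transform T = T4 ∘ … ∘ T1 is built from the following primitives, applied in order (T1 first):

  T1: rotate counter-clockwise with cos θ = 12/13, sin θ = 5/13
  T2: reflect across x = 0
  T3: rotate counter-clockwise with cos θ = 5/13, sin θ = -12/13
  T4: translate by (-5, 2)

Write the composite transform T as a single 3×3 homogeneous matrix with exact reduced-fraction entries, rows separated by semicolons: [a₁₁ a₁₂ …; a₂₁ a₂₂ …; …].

T1 = [12/13 -5/13 0; 5/13 12/13 0; 0 0 1]
T2·T1 = [-12/13 5/13 0; 5/13 12/13 0; 0 0 1]
T3·…·T1 = [0 1 0; 1 0 0; 0 0 1]
T4·…·T1 = [0 1 -5; 1 0 2; 0 0 1]

T = [0 1 -5; 1 0 2; 0 0 1]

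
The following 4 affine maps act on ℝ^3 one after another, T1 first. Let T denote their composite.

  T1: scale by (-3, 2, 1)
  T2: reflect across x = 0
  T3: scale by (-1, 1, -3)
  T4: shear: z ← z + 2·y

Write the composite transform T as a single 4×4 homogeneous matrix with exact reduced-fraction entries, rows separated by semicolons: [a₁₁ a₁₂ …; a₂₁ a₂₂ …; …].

T1 = [-3 0 0 0; 0 2 0 0; 0 0 1 0; 0 0 0 1]
T2·T1 = [3 0 0 0; 0 2 0 0; 0 0 1 0; 0 0 0 1]
T3·…·T1 = [-3 0 0 0; 0 2 0 0; 0 0 -3 0; 0 0 0 1]
T4·…·T1 = [-3 0 0 0; 0 2 0 0; 0 4 -3 0; 0 0 0 1]

T = [-3 0 0 0; 0 2 0 0; 0 4 -3 0; 0 0 0 1]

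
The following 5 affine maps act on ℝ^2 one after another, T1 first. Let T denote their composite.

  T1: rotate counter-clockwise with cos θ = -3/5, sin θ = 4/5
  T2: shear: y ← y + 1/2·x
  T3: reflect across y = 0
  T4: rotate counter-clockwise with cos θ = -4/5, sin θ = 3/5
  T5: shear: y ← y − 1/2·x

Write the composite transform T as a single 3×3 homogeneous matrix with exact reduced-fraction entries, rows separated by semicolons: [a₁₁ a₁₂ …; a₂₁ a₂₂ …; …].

T1 = [-3/5 -4/5 0; 4/5 -3/5 0; 0 0 1]
T2·T1 = [-3/5 -4/5 0; 1/2 -1 0; 0 0 1]
T3·…·T1 = [-3/5 -4/5 0; -1/2 1 0; 0 0 1]
T4·…·T1 = [39/50 1/25 0; 1/25 -32/25 0; 0 0 1]
T5·…·T1 = [39/50 1/25 0; -7/20 -13/10 0; 0 0 1]

T = [39/50 1/25 0; -7/20 -13/10 0; 0 0 1]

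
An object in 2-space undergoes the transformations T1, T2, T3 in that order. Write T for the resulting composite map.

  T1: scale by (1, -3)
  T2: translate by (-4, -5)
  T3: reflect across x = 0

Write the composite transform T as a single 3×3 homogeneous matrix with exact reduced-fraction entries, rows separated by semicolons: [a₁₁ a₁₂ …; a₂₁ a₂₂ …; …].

T1 = [1 0 0; 0 -3 0; 0 0 1]
T2·T1 = [1 0 -4; 0 -3 -5; 0 0 1]
T3·…·T1 = [-1 0 4; 0 -3 -5; 0 0 1]

T = [-1 0 4; 0 -3 -5; 0 0 1]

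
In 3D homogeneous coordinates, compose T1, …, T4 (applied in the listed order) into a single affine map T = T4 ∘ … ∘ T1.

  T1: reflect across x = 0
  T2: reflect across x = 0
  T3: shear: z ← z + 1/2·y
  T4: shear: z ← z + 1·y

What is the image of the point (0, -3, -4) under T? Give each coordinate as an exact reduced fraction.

T1 reflect across x = 0: (0, -3, -4) → (0, -3, -4)
T2 reflect across x = 0: (0, -3, -4) → (0, -3, -4)
T3 shear: z ← z + 1/2·y: (0, -3, -4) → (0, -3, -11/2)
T4 shear: z ← z + 1·y: (0, -3, -11/2) → (0, -3, -17/2)

T(p) = (0, -3, -17/2)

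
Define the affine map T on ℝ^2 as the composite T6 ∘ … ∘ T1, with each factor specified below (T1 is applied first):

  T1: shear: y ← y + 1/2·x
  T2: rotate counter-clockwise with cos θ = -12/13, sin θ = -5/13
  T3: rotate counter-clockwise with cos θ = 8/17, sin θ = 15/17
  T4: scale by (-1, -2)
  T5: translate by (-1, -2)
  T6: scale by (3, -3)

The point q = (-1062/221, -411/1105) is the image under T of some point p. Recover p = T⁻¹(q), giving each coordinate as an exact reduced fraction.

T1 = [1 0 0; 1/2 1 0; 0 0 1]
T2·T1 = [-19/26 5/13 0; -11/13 -12/13 0; 0 0 1]
T3·…·T1 = [89/221 220/221 0; -461/442 -21/221 0; 0 0 1]
T4·…·T1 = [-89/221 -220/221 0; 461/221 42/221 0; 0 0 1]
T5·…·T1 = [-89/221 -220/221 -1; 461/221 42/221 -2; 0 0 1]
T6·…·T1 = [-267/221 -660/221 -3; -1383/221 -126/221 6; 0 0 1]
det M = -18; M⁻¹ = [7/221 -110/663 241/221; -461/1326 89/1326 -639/442; 0 0 1]
M⁻¹ · (-1062/221, -411/1105)ᵀ = (1, 1/5)ᵀ

p = (1, 1/5)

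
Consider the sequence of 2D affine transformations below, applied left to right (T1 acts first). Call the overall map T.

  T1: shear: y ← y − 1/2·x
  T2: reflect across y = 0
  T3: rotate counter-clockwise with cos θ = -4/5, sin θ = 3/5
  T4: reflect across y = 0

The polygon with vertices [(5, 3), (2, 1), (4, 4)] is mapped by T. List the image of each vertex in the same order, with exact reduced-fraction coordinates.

T1 shear: y ← y − 1/2·x: (5, 3) → (5, 1/2); (2, 1) → (2, 0); (4, 4) → (4, 2)
T2 reflect across y = 0: (5, 1/2) → (5, -1/2); (2, 0) → (2, 0); (4, 2) → (4, -2)
T3 rotate counter-clockwise with cos θ = -4/5, sin θ = 3/5: (5, -1/2) → (-37/10, 17/5); (2, 0) → (-8/5, 6/5); (4, -2) → (-2, 4)
T4 reflect across y = 0: (-37/10, 17/5) → (-37/10, -17/5); (-8/5, 6/5) → (-8/5, -6/5); (-2, 4) → (-2, -4)

image vertices: (-37/10, -17/5), (-8/5, -6/5), (-2, -4)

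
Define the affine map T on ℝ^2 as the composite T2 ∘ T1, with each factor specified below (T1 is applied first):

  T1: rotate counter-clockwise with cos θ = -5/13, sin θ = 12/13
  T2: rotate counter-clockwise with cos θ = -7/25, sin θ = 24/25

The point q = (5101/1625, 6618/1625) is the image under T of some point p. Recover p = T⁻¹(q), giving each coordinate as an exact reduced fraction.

T1 = [-5/13 -12/13 0; 12/13 -5/13 0; 0 0 1]
T2·T1 = [-253/325 204/325 0; -204/325 -253/325 0; 0 0 1]
det M = 1; M⁻¹ = [-253/325 -204/325 0; 204/325 -253/325 0; 0 0 1]
M⁻¹ · (5101/1625, 6618/1625)ᵀ = (-5, -6/5)ᵀ

p = (-5, -6/5)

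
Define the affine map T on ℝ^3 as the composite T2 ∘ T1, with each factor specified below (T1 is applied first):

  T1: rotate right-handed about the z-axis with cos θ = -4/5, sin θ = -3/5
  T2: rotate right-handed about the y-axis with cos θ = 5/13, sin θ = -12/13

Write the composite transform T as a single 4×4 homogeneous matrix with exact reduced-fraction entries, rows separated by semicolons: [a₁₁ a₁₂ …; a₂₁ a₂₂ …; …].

T = [-4/13 3/13 -12/13 0; -3/5 -4/5 0 0; -48/65 36/65 5/13 0; 0 0 0 1]

T1 = [-4/5 3/5 0 0; -3/5 -4/5 0 0; 0 0 1 0; 0 0 0 1]
T2·T1 = [-4/13 3/13 -12/13 0; -3/5 -4/5 0 0; -48/65 36/65 5/13 0; 0 0 0 1]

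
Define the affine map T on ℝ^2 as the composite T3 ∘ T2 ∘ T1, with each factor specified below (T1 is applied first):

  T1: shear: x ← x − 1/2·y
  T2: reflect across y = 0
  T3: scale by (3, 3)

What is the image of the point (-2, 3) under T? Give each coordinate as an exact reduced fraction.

T1 shear: x ← x − 1/2·y: (-2, 3) → (-7/2, 3)
T2 reflect across y = 0: (-7/2, 3) → (-7/2, -3)
T3 scale by (3, 3): (-7/2, -3) → (-21/2, -9)

T(p) = (-21/2, -9)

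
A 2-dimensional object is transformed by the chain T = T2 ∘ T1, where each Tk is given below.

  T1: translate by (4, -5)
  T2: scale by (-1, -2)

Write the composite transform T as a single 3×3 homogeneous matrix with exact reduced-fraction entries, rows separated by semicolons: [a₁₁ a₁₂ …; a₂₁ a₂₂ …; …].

T1 = [1 0 4; 0 1 -5; 0 0 1]
T2·T1 = [-1 0 -4; 0 -2 10; 0 0 1]

T = [-1 0 -4; 0 -2 10; 0 0 1]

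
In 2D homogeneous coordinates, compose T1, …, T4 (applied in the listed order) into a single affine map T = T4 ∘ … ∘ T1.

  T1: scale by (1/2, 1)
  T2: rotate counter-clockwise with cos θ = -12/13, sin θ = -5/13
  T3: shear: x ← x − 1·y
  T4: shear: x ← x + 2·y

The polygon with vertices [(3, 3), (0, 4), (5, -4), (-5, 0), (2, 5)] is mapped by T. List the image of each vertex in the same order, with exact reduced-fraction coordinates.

image vertices: (-93/26, -87/26), (-28/13, -48/13), (-29/26, 71/26), (85/26, 25/26), (-4, -5)

T1 scale by (1/2, 1): (3, 3) → (3/2, 3); (0, 4) → (0, 4); (5, -4) → (5/2, -4); (-5, 0) → (-5/2, 0); (2, 5) → (1, 5)
T2 rotate counter-clockwise with cos θ = -12/13, sin θ = -5/13: (3/2, 3) → (-3/13, -87/26); (0, 4) → (20/13, -48/13); (5/2, -4) → (-50/13, 71/26); (-5/2, 0) → (30/13, 25/26); (1, 5) → (1, -5)
T3 shear: x ← x − 1·y: (-3/13, -87/26) → (81/26, -87/26); (20/13, -48/13) → (68/13, -48/13); (-50/13, 71/26) → (-171/26, 71/26); (30/13, 25/26) → (35/26, 25/26); (1, -5) → (6, -5)
T4 shear: x ← x + 2·y: (81/26, -87/26) → (-93/26, -87/26); (68/13, -48/13) → (-28/13, -48/13); (-171/26, 71/26) → (-29/26, 71/26); (35/26, 25/26) → (85/26, 25/26); (6, -5) → (-4, -5)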